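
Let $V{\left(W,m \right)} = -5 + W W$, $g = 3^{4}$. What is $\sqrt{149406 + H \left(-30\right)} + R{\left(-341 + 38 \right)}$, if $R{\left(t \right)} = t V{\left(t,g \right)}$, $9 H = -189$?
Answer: $-27816612 + 2 \sqrt{37509} \approx -2.7816 \cdot 10^{7}$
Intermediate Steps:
$g = 81$
$V{\left(W,m \right)} = -5 + W^{2}$
$H = -21$ ($H = \frac{1}{9} \left(-189\right) = -21$)
$R{\left(t \right)} = t \left(-5 + t^{2}\right)$
$\sqrt{149406 + H \left(-30\right)} + R{\left(-341 + 38 \right)} = \sqrt{149406 - -630} + \left(-341 + 38\right) \left(-5 + \left(-341 + 38\right)^{2}\right) = \sqrt{149406 + 630} - 303 \left(-5 + \left(-303\right)^{2}\right) = \sqrt{150036} - 303 \left(-5 + 91809\right) = 2 \sqrt{37509} - 27816612 = -27816612 + 2 \sqrt{37509}$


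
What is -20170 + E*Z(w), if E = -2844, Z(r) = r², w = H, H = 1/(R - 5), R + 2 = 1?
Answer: -20249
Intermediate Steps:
R = -1 (R = -2 + 1 = -1)
H = -⅙ (H = 1/(-1 - 5) = 1/(-6) = -⅙ ≈ -0.16667)
w = -⅙ ≈ -0.16667
-20170 + E*Z(w) = -20170 - 2844*(-⅙)² = -20170 - 2844*1/36 = -20170 - 79 = -20249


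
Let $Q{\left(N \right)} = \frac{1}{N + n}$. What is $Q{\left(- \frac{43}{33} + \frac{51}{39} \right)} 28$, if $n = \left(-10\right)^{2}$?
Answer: $\frac{6006}{21451} \approx 0.27999$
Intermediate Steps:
$n = 100$
$Q{\left(N \right)} = \frac{1}{100 + N}$ ($Q{\left(N \right)} = \frac{1}{N + 100} = \frac{1}{100 + N}$)
$Q{\left(- \frac{43}{33} + \frac{51}{39} \right)} 28 = \frac{1}{100 + \left(- \frac{43}{33} + \frac{51}{39}\right)} 28 = \frac{1}{100 + \left(\left(-43\right) \frac{1}{33} + 51 \cdot \frac{1}{39}\right)} 28 = \frac{1}{100 + \left(- \frac{43}{33} + \frac{17}{13}\right)} 28 = \frac{1}{100 + \frac{2}{429}} \cdot 28 = \frac{1}{\frac{42902}{429}} \cdot 28 = \frac{429}{42902} \cdot 28 = \frac{6006}{21451}$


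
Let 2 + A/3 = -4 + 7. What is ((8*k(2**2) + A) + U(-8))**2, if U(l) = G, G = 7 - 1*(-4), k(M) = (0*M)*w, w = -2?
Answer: 196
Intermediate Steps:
A = 3 (A = -6 + 3*(-4 + 7) = -6 + 3*3 = -6 + 9 = 3)
k(M) = 0 (k(M) = (0*M)*(-2) = 0*(-2) = 0)
G = 11 (G = 7 + 4 = 11)
U(l) = 11
((8*k(2**2) + A) + U(-8))**2 = ((8*0 + 3) + 11)**2 = ((0 + 3) + 11)**2 = (3 + 11)**2 = 14**2 = 196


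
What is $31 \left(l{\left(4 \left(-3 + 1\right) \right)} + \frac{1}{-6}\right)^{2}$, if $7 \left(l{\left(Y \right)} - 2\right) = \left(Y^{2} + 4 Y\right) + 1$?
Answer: $\frac{2344375}{1764} \approx 1329.0$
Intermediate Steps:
$l{\left(Y \right)} = \frac{15}{7} + \frac{Y^{2}}{7} + \frac{4 Y}{7}$ ($l{\left(Y \right)} = 2 + \frac{\left(Y^{2} + 4 Y\right) + 1}{7} = 2 + \frac{1 + Y^{2} + 4 Y}{7} = 2 + \left(\frac{1}{7} + \frac{Y^{2}}{7} + \frac{4 Y}{7}\right) = \frac{15}{7} + \frac{Y^{2}}{7} + \frac{4 Y}{7}$)
$31 \left(l{\left(4 \left(-3 + 1\right) \right)} + \frac{1}{-6}\right)^{2} = 31 \left(\left(\frac{15}{7} + \frac{\left(4 \left(-3 + 1\right)\right)^{2}}{7} + \frac{4 \cdot 4 \left(-3 + 1\right)}{7}\right) + \frac{1}{-6}\right)^{2} = 31 \left(\left(\frac{15}{7} + \frac{\left(4 \left(-2\right)\right)^{2}}{7} + \frac{4 \cdot 4 \left(-2\right)}{7}\right) - \frac{1}{6}\right)^{2} = 31 \left(\left(\frac{15}{7} + \frac{\left(-8\right)^{2}}{7} + \frac{4}{7} \left(-8\right)\right) - \frac{1}{6}\right)^{2} = 31 \left(\left(\frac{15}{7} + \frac{1}{7} \cdot 64 - \frac{32}{7}\right) - \frac{1}{6}\right)^{2} = 31 \left(\left(\frac{15}{7} + \frac{64}{7} - \frac{32}{7}\right) - \frac{1}{6}\right)^{2} = 31 \left(\frac{47}{7} - \frac{1}{6}\right)^{2} = 31 \left(\frac{275}{42}\right)^{2} = 31 \cdot \frac{75625}{1764} = \frac{2344375}{1764}$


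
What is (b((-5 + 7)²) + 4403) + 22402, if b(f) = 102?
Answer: 26907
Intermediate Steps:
(b((-5 + 7)²) + 4403) + 22402 = (102 + 4403) + 22402 = 4505 + 22402 = 26907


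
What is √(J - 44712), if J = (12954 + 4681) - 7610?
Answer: I*√34687 ≈ 186.24*I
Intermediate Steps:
J = 10025 (J = 17635 - 7610 = 10025)
√(J - 44712) = √(10025 - 44712) = √(-34687) = I*√34687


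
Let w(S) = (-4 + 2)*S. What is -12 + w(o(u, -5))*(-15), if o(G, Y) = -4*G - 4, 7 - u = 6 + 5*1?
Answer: 348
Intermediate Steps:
u = -4 (u = 7 - (6 + 5*1) = 7 - (6 + 5) = 7 - 1*11 = 7 - 11 = -4)
o(G, Y) = -4 - 4*G
w(S) = -2*S
-12 + w(o(u, -5))*(-15) = -12 - 2*(-4 - 4*(-4))*(-15) = -12 - 2*(-4 + 16)*(-15) = -12 - 2*12*(-15) = -12 - 24*(-15) = -12 + 360 = 348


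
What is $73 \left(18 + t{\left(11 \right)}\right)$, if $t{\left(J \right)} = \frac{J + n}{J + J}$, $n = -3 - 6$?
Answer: $\frac{14527}{11} \approx 1320.6$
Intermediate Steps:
$n = -9$ ($n = -3 - 6 = -9$)
$t{\left(J \right)} = \frac{-9 + J}{2 J}$ ($t{\left(J \right)} = \frac{J - 9}{J + J} = \frac{-9 + J}{2 J}$)
$73 \left(18 + t{\left(11 \right)}\right) = 73 \left(18 + \frac{-9 + 11}{2 \cdot 11}\right) = 73 \left(18 + \frac{1}{2} \cdot \frac{1}{11} \cdot 2\right) = 73 \left(18 + \frac{1}{11}\right) = 73 \cdot \frac{199}{11} = \frac{14527}{11}$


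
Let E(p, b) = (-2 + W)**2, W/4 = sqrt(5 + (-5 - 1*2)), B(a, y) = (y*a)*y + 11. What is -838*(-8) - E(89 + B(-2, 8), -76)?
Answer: 6732 + 16*I*sqrt(2) ≈ 6732.0 + 22.627*I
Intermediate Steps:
B(a, y) = 11 + a*y**2 (B(a, y) = (a*y)*y + 11 = a*y**2 + 11 = 11 + a*y**2)
W = 4*I*sqrt(2) (W = 4*sqrt(5 + (-5 - 1*2)) = 4*sqrt(5 + (-5 - 2)) = 4*sqrt(5 - 7) = 4*sqrt(-2) = 4*(I*sqrt(2)) = 4*I*sqrt(2) ≈ 5.6569*I)
E(p, b) = (-2 + 4*I*sqrt(2))**2
-838*(-8) - E(89 + B(-2, 8), -76) = -838*(-8) - (-28 - 16*I*sqrt(2)) = 6704 + (28 + 16*I*sqrt(2)) = 6732 + 16*I*sqrt(2)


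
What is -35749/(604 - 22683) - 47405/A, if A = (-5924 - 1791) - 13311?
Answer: 1798313469/464233054 ≈ 3.8737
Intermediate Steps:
A = -21026 (A = -7715 - 13311 = -21026)
-35749/(604 - 22683) - 47405/A = -35749/(604 - 22683) - 47405/(-21026) = -35749/(-22079) - 47405*(-1/21026) = -35749*(-1/22079) + 47405/21026 = 35749/22079 + 47405/21026 = 1798313469/464233054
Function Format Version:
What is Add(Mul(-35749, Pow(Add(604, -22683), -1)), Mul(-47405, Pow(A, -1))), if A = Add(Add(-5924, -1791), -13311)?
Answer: Rational(1798313469, 464233054) ≈ 3.8737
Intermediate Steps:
A = -21026 (A = Add(-7715, -13311) = -21026)
Add(Mul(-35749, Pow(Add(604, -22683), -1)), Mul(-47405, Pow(A, -1))) = Add(Mul(-35749, Pow(Add(604, -22683), -1)), Mul(-47405, Pow(-21026, -1))) = Add(Mul(-35749, Pow(-22079, -1)), Mul(-47405, Rational(-1, 21026))) = Add(Mul(-35749, Rational(-1, 22079)), Rational(47405, 21026)) = Add(Rational(35749, 22079), Rational(47405, 21026)) = Rational(1798313469, 464233054)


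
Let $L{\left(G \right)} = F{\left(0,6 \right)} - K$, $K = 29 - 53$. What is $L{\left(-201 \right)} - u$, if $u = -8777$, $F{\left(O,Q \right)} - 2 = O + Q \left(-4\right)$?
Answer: $8779$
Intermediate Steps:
$K = -24$ ($K = 29 - 53 = -24$)
$F{\left(O,Q \right)} = 2 + O - 4 Q$ ($F{\left(O,Q \right)} = 2 + \left(O + Q \left(-4\right)\right) = 2 + \left(O - 4 Q\right) = 2 + O - 4 Q$)
$L{\left(G \right)} = 2$ ($L{\left(G \right)} = \left(2 + 0 - 24\right) - -24 = \left(2 + 0 - 24\right) + 24 = -22 + 24 = 2$)
$L{\left(-201 \right)} - u = 2 - -8777 = 2 + 8777 = 8779$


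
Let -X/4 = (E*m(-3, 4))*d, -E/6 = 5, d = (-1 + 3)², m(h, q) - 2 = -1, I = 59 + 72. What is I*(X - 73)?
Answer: 53317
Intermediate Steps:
I = 131
m(h, q) = 1 (m(h, q) = 2 - 1 = 1)
d = 4 (d = 2² = 4)
E = -30 (E = -6*5 = -30)
X = 480 (X = -4*(-30*1)*4 = -(-120)*4 = -4*(-120) = 480)
I*(X - 73) = 131*(480 - 73) = 131*407 = 53317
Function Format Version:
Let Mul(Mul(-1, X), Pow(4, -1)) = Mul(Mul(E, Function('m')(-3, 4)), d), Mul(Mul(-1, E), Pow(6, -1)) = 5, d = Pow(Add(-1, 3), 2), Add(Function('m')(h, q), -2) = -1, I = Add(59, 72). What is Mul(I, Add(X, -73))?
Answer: 53317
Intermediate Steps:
I = 131
Function('m')(h, q) = 1 (Function('m')(h, q) = Add(2, -1) = 1)
d = 4 (d = Pow(2, 2) = 4)
E = -30 (E = Mul(-6, 5) = -30)
X = 480 (X = Mul(-4, Mul(Mul(-30, 1), 4)) = Mul(-4, Mul(-30, 4)) = Mul(-4, -120) = 480)
Mul(I, Add(X, -73)) = Mul(131, Add(480, -73)) = Mul(131, 407) = 53317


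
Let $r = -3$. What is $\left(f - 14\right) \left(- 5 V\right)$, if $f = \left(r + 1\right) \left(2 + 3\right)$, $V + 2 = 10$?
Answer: $960$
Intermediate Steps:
$V = 8$ ($V = -2 + 10 = 8$)
$f = -10$ ($f = \left(-3 + 1\right) \left(2 + 3\right) = \left(-2\right) 5 = -10$)
$\left(f - 14\right) \left(- 5 V\right) = \left(-10 - 14\right) \left(\left(-5\right) 8\right) = \left(-24\right) \left(-40\right) = 960$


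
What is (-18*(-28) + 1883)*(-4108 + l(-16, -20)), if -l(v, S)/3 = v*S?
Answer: -12097316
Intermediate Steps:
l(v, S) = -3*S*v (l(v, S) = -3*v*S = -3*S*v)
(-18*(-28) + 1883)*(-4108 + l(-16, -20)) = (-18*(-28) + 1883)*(-4108 - 3*(-20)*(-16)) = (504 + 1883)*(-4108 - 960) = 2387*(-5068) = -12097316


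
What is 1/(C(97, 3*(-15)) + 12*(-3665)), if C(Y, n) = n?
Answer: -1/44025 ≈ -2.2714e-5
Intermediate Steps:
1/(C(97, 3*(-15)) + 12*(-3665)) = 1/(3*(-15) + 12*(-3665)) = 1/(-45 - 43980) = 1/(-44025) = -1/44025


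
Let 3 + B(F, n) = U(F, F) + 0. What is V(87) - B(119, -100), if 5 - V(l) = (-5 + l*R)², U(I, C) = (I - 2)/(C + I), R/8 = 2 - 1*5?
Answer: -1042592675/238 ≈ -4.3806e+6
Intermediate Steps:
R = -24 (R = 8*(2 - 1*5) = 8*(2 - 5) = 8*(-3) = -24)
U(I, C) = (-2 + I)/(C + I)
V(l) = 5 - (-5 - 24*l)² (V(l) = 5 - (-5 + l*(-24))² = 5 - (-5 - 24*l)²)
B(F, n) = -3 + (-2 + F)/(2*F) (B(F, n) = -3 + ((-2 + F)/(F + F) + 0) = -3 + ((-2 + F)/((2*F)) + 0) = -3 + ((1/(2*F))*(-2 + F) + 0) = -3 + ((-2 + F)/(2*F) + 0) = -3 + (-2 + F)/(2*F))
V(87) - B(119, -100) = (5 - (5 + 24*87)²) - (-5/2 - 1/119) = (5 - (5 + 2088)²) - (-5/2 - 1*1/119) = (5 - 1*2093²) - (-5/2 - 1/119) = (5 - 1*4380649) - 1*(-597/238) = (5 - 4380649) + 597/238 = -4380644 + 597/238 = -1042592675/238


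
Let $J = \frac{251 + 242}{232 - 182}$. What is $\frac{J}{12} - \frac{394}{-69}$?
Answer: $\frac{90139}{13800} \approx 6.5318$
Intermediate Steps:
$J = \frac{493}{50} \approx 9.86$
$\frac{J}{12} - \frac{394}{-69} = \frac{493}{50 \cdot 12} - \frac{394}{-69} = \frac{493}{50} \cdot \frac{1}{12} - - \frac{394}{69} = \frac{493}{600} + \frac{394}{69} = \frac{90139}{13800}$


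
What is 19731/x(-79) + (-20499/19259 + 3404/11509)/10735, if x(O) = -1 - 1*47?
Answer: -3129905931738725/7614183698512 ≈ -411.06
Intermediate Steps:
x(O) = -48 (x(O) = -1 - 47 = -48)
19731/x(-79) + (-20499/19259 + 3404/11509)/10735 = 19731/(-48) + (-20499/19259 + 3404/11509)/10735 = 19731*(-1/48) + (-20499*1/19259 + 3404*(1/11509))*(1/10735) = -6577/16 + (-20499/19259 + 3404/11509)*(1/10735) = -6577/16 - 170365355/221651831*1/10735 = -6577/16 - 34073071/475886481157 = -3129905931738725/7614183698512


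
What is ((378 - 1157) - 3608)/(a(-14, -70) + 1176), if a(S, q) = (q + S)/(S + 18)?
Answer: -4387/1155 ≈ -3.7983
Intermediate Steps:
a(S, q) = (S + q)/(18 + S)
((378 - 1157) - 3608)/(a(-14, -70) + 1176) = ((378 - 1157) - 3608)/((-14 - 70)/(18 - 14) + 1176) = (-779 - 3608)/(-84/4 + 1176) = -4387/((¼)*(-84) + 1176) = -4387/(-21 + 1176) = -4387/1155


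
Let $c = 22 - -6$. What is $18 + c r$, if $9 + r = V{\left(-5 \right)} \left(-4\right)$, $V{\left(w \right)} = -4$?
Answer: $214$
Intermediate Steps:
$c = 28$ ($c = 22 + 6 = 28$)
$r = 7$ ($r = -9 - -16 = -9 + 16 = 7$)
$18 + c r = 18 + 28 \cdot 7 = 18 + 196 = 214$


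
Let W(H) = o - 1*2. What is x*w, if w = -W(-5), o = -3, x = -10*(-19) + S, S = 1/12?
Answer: 11405/12 ≈ 950.42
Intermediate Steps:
S = 1/12 ≈ 0.083333
x = 2281/12 (x = -10*(-19) + 1/12 = 190 + 1/12 = 2281/12 ≈ 190.08)
W(H) = -5 (W(H) = -3 - 1*2 = -3 - 2 = -5)
w = 5 (w = -1*(-5) = 5)
x*w = (2281/12)*5 = 11405/12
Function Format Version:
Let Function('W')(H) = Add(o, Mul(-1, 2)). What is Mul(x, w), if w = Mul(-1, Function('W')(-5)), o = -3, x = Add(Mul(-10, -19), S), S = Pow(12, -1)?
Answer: Rational(11405, 12) ≈ 950.42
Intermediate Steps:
S = Rational(1, 12) ≈ 0.083333
x = Rational(2281, 12) (x = Add(Mul(-10, -19), Rational(1, 12)) = Add(190, Rational(1, 12)) = Rational(2281, 12) ≈ 190.08)
Function('W')(H) = -5 (Function('W')(H) = Add(-3, Mul(-1, 2)) = Add(-3, -2) = -5)
w = 5 (w = Mul(-1, -5) = 5)
Mul(x, w) = Mul(Rational(2281, 12), 5) = Rational(11405, 12)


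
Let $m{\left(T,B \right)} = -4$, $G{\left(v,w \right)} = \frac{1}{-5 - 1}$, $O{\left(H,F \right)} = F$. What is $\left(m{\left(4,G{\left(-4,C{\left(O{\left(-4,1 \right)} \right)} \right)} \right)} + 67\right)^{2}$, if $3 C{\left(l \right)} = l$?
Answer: $3969$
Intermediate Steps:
$C{\left(l \right)} = \frac{l}{3}$
$G{\left(v,w \right)} = - \frac{1}{6}$ ($G{\left(v,w \right)} = \frac{1}{-6} = - \frac{1}{6}$)
$\left(m{\left(4,G{\left(-4,C{\left(O{\left(-4,1 \right)} \right)} \right)} \right)} + 67\right)^{2} = \left(-4 + 67\right)^{2} = 63^{2} = 3969$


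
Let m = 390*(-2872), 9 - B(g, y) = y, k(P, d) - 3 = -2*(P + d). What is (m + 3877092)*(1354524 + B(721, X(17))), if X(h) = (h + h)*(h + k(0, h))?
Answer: 3735776073108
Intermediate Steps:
k(P, d) = 3 - 2*P - 2*d (k(P, d) = 3 - 2*(P + d) = 3 + (-2*P - 2*d) = 3 - 2*P - 2*d)
X(h) = 2*h*(3 - h) (X(h) = (h + h)*(h + (3 - 2*0 - 2*h)) = (2*h)*(h + (3 + 0 - 2*h)) = (2*h)*(h + (3 - 2*h)) = (2*h)*(3 - h) = 2*h*(3 - h))
B(g, y) = 9 - y
m = -1120080
(m + 3877092)*(1354524 + B(721, X(17))) = (-1120080 + 3877092)*(1354524 + (9 - 2*17*(3 - 1*17))) = 2757012*(1354524 + (9 - 2*17*(3 - 17))) = 2757012*(1354524 + (9 - 2*17*(-14))) = 2757012*(1354524 + (9 - 1*(-476))) = 2757012*(1354524 + (9 + 476)) = 2757012*(1354524 + 485) = 2757012*1355009 = 3735776073108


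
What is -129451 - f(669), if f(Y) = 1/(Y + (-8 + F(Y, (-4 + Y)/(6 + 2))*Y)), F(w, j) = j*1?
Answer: -58275345031/450173 ≈ -1.2945e+5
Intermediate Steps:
F(w, j) = j
f(Y) = 1/(-8 + Y + Y*(-½ + Y/8)) (f(Y) = 1/(Y + (-8 + ((-4 + Y)/(6 + 2))*Y)) = 1/(Y + (-8 + ((-4 + Y)/8)*Y)) = 1/(Y + (-8 + ((-4 + Y)*(⅛))*Y)) = 1/(Y + (-8 + (-½ + Y/8)*Y)) = 1/(Y + (-8 + Y*(-½ + Y/8))) = 1/(-8 + Y + Y*(-½ + Y/8)))
-129451 - f(669) = -129451 - 8/(-64 + 669² + 4*669) = -129451 - 8/(-64 + 447561 + 2676) = -129451 - 8/450173 = -58275345031/450173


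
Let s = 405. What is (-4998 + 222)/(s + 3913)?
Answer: -2388/2159 ≈ -1.1061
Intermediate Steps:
(-4998 + 222)/(s + 3913) = (-4998 + 222)/(405 + 3913) = -4776/4318 = -4776*1/4318 = -2388/2159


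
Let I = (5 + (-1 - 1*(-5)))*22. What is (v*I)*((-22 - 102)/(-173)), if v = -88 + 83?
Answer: -122760/173 ≈ -709.60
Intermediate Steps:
I = 198 (I = (5 + (-1 + 5))*22 = (5 + 4)*22 = 9*22 = 198)
v = -5
(v*I)*((-22 - 102)/(-173)) = (-5*198)*((-22 - 102)/(-173)) = -(-122760)*(-1)/173 = -990*124/173 = -122760/173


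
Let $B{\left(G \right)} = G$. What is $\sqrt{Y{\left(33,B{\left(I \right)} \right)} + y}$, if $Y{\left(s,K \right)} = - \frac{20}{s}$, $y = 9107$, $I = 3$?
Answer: $\frac{\sqrt{9916863}}{33} \approx 95.427$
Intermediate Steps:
$\sqrt{Y{\left(33,B{\left(I \right)} \right)} + y} = \sqrt{- \frac{20}{33} + 9107} = \sqrt{\frac{300511}{33}} = \frac{\sqrt{9916863}}{33}$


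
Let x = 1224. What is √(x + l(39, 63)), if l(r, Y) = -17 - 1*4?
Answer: √1203 ≈ 34.684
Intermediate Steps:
l(r, Y) = -21 (l(r, Y) = -17 - 4 = -21)
√(x + l(39, 63)) = √(1224 - 21) = √1203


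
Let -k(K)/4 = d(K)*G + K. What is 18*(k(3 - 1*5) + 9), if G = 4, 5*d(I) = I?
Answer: 2106/5 ≈ 421.20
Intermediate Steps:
d(I) = I/5
k(K) = -36*K/5 (k(K) = -4*((K/5)*4 + K) = -4*(4*K/5 + K) = -36*K/5)
18*(k(3 - 1*5) + 9) = 18*(-36*(3 - 1*5)/5 + 9) = 18*(-36*(3 - 5)/5 + 9) = 18*(-36/5*(-2) + 9) = 18*(72/5 + 9) = 18*(117/5) = 2106/5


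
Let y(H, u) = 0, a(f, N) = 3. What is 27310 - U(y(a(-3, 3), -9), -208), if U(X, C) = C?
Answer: 27518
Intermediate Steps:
27310 - U(y(a(-3, 3), -9), -208) = 27310 - 1*(-208) = 27310 + 208 = 27518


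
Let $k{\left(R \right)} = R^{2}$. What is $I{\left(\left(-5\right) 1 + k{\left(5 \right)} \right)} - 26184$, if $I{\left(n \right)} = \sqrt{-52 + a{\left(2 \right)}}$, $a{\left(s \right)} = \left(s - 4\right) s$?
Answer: $-26184 + 2 i \sqrt{14} \approx -26184.0 + 7.4833 i$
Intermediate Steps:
$a{\left(s \right)} = s \left(-4 + s\right)$ ($a{\left(s \right)} = \left(-4 + s\right) s = s \left(-4 + s\right)$)
$I{\left(n \right)} = 2 i \sqrt{14}$ ($I{\left(n \right)} = \sqrt{-52 + 2 \left(-4 + 2\right)} = \sqrt{-52 + 2 \left(-2\right)} = \sqrt{-52 - 4} = \sqrt{-56} = 2 i \sqrt{14}$)
$I{\left(\left(-5\right) 1 + k{\left(5 \right)} \right)} - 26184 = 2 i \sqrt{14} - 26184 = -26184 + 2 i \sqrt{14}$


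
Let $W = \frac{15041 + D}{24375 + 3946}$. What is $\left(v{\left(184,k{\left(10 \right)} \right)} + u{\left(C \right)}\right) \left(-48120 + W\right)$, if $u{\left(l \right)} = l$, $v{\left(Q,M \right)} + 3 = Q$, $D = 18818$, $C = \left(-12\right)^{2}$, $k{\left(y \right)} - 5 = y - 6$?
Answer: $- \frac{442901114825}{28321} \approx -1.5639 \cdot 10^{7}$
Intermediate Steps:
$k{\left(y \right)} = -1 + y$ ($k{\left(y \right)} = 5 + \left(y - 6\right) = 5 + \left(-6 + y\right) = -1 + y$)
$C = 144$
$W = \frac{33859}{28321}$ ($W = \frac{15041 + 18818}{24375 + 3946} = \frac{33859}{28321} \approx 1.1955$)
$v{\left(Q,M \right)} = -3 + Q$
$\left(v{\left(184,k{\left(10 \right)} \right)} + u{\left(C \right)}\right) \left(-48120 + W\right) = \left(\left(-3 + 184\right) + 144\right) \left(-48120 + \frac{33859}{28321}\right) = \left(181 + 144\right) \left(- \frac{1362772661}{28321}\right) = 325 \left(- \frac{1362772661}{28321}\right) = - \frac{442901114825}{28321}$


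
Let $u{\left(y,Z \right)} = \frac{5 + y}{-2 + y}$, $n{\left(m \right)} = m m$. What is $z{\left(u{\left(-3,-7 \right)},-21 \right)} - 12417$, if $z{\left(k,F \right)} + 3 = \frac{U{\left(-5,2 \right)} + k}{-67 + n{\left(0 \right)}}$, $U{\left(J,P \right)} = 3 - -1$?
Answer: $- \frac{4160718}{335} \approx -12420.0$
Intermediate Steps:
$n{\left(m \right)} = m^{2}$
$u{\left(y,Z \right)} = \frac{5 + y}{-2 + y}$
$U{\left(J,P \right)} = 4$ ($U{\left(J,P \right)} = 3 + 1 = 4$)
$z{\left(k,F \right)} = - \frac{205}{67} - \frac{k}{67}$ ($z{\left(k,F \right)} = -3 + \frac{4 + k}{-67 + 0^{2}} = -3 + \frac{4 + k}{-67 + 0} = -3 + \frac{4 + k}{-67} = -3 + \left(4 + k\right) \left(- \frac{1}{67}\right) = -3 - \left(\frac{4}{67} + \frac{k}{67}\right) = - \frac{205}{67} - \frac{k}{67}$)
$z{\left(u{\left(-3,-7 \right)},-21 \right)} - 12417 = \left(- \frac{205}{67} - \frac{\frac{1}{-2 - 3} \left(5 - 3\right)}{67}\right) - 12417 = \left(- \frac{205}{67} - \frac{\frac{1}{-5} \cdot 2}{67}\right) - 12417 = \left(- \frac{205}{67} - \frac{\left(- \frac{1}{5}\right) 2}{67}\right) - 12417 = \left(- \frac{205}{67} - - \frac{2}{335}\right) - 12417 = \left(- \frac{205}{67} + \frac{2}{335}\right) - 12417 = - \frac{1023}{335} - 12417 = - \frac{4160718}{335}$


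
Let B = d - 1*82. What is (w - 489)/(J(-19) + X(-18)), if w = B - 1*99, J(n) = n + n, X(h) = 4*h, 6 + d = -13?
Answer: 689/110 ≈ 6.2636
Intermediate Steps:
d = -19 (d = -6 - 13 = -19)
B = -101 (B = -19 - 1*82 = -19 - 82 = -101)
J(n) = 2*n
w = -200 (w = -101 - 1*99 = -101 - 99 = -200)
(w - 489)/(J(-19) + X(-18)) = (-200 - 489)/(2*(-19) + 4*(-18)) = -689/(-38 - 72) = -689/(-110) = -689*(-1/110) = 689/110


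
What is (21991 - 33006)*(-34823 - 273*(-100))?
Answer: 82865845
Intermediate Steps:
(21991 - 33006)*(-34823 - 273*(-100)) = -11015*(-34823 + 27300) = -11015*(-7523) = 82865845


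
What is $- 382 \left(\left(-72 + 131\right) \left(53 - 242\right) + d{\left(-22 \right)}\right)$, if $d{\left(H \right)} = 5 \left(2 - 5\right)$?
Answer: $4265412$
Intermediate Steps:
$d{\left(H \right)} = -15$ ($d{\left(H \right)} = 5 \left(-3\right) = -15$)
$- 382 \left(\left(-72 + 131\right) \left(53 - 242\right) + d{\left(-22 \right)}\right) = - 382 \left(\left(-72 + 131\right) \left(53 - 242\right) - 15\right) = - 382 \left(59 \left(-189\right) - 15\right) = - 382 \left(-11151 - 15\right) = \left(-382\right) \left(-11166\right) = 4265412$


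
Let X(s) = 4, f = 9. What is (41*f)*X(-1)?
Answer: 1476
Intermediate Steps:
(41*f)*X(-1) = (41*9)*4 = 369*4 = 1476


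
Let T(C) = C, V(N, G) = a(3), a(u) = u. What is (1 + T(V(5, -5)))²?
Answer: 16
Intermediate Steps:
V(N, G) = 3
(1 + T(V(5, -5)))² = (1 + 3)² = 4² = 16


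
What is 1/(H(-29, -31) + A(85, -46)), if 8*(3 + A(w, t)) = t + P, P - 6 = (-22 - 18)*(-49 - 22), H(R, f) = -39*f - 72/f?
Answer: 31/48308 ≈ 0.00064172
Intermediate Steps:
H(R, f) = -72/f - 39*f
P = 2846 (P = 6 + (-22 - 18)*(-49 - 22) = 6 - 40*(-71) = 6 + 2840 = 2846)
A(w, t) = 1411/4 + t/8 (A(w, t) = -3 + (t + 2846)/8 = -3 + (2846 + t)/8 = -3 + (1423/4 + t/8) = 1411/4 + t/8)
1/(H(-29, -31) + A(85, -46)) = 1/((-72/(-31) - 39*(-31)) + (1411/4 + (⅛)*(-46))) = 1/((-72*(-1/31) + 1209) + (1411/4 - 23/4)) = 1/((72/31 + 1209) + 347) = 1/(37551/31 + 347) = 1/(48308/31) = 31/48308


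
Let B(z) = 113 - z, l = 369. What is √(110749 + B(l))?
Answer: 3*√12277 ≈ 332.40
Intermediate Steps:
√(110749 + B(l)) = √(110749 + (113 - 1*369)) = √(110749 + (113 - 369)) = √(110749 - 256) = √110493 = 3*√12277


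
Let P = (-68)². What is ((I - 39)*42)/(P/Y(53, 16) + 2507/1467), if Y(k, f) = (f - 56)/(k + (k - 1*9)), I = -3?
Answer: 1848420/11748041 ≈ 0.15734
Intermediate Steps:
P = 4624
Y(k, f) = (-56 + f)/(-9 + 2*k) (Y(k, f) = (-56 + f)/(k + (k - 9)) = (-56 + f)/(k + (-9 + k)) = (-56 + f)/(-9 + 2*k))
((I - 39)*42)/(P/Y(53, 16) + 2507/1467) = ((-3 - 39)*42)/(4624/(((-56 + 16)/(-9 + 2*53))) + 2507/1467) = (-42*42)/(4624/((-40/(-9 + 106))) + 2507*(1/1467)) = -1764/(4624/((-40/97)) + 2507/1467) = -1764/(4624/(((1/97)*(-40))) + 2507/1467) = -1764/(4624/(-40/97) + 2507/1467) = -1764/(4624*(-97/40) + 2507/1467) = -1764/(-56066/5 + 2507/1467) = -1764/(-82236287/7335) = -1764*(-7335/82236287) = 1848420/11748041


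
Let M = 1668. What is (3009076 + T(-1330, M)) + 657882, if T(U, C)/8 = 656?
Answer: 3672206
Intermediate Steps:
T(U, C) = 5248 (T(U, C) = 8*656 = 5248)
(3009076 + T(-1330, M)) + 657882 = (3009076 + 5248) + 657882 = 3014324 + 657882 = 3672206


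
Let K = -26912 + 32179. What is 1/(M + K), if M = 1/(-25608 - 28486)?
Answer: 54094/284913097 ≈ 0.00018986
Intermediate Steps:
K = 5267
M = -1/54094 (M = 1/(-54094) = -1/54094 ≈ -1.8486e-5)
1/(M + K) = 1/(-1/54094 + 5267) = 1/(284913097/54094) = 54094/284913097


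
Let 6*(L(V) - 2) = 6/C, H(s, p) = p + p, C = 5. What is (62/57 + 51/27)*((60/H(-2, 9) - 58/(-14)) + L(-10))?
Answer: 517144/17955 ≈ 28.802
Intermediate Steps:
H(s, p) = 2*p
L(V) = 11/5 (L(V) = 2 + (6/5)/6 = 2 + (6*(⅕))/6 = 2 + (⅙)*(6/5) = 2 + ⅕ = 11/5)
(62/57 + 51/27)*((60/H(-2, 9) - 58/(-14)) + L(-10)) = (62/57 + 51/27)*((60/((2*9)) - 58/(-14)) + 11/5) = (62*(1/57) + 51*(1/27))*((60/18 - 58*(-1/14)) + 11/5) = (62/57 + 17/9)*((60*(1/18) + 29/7) + 11/5) = 509*((10/3 + 29/7) + 11/5)/171 = 509*(157/21 + 11/5)/171 = (509/171)*(1016/105) = 517144/17955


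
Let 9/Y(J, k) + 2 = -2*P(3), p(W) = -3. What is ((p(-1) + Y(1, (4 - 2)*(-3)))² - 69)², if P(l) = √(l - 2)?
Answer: 439569/256 ≈ 1717.1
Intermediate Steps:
P(l) = √(-2 + l)
Y(J, k) = -9/4 (Y(J, k) = 9/(-2 - 2*√(-2 + 3)) = 9/(-2 - 2*√1) = 9/(-2 - 2*1) = 9/(-2 - 2) = 9/(-4) = 9*(-¼) = -9/4)
((p(-1) + Y(1, (4 - 2)*(-3)))² - 69)² = ((-3 - 9/4)² - 69)² = ((-21/4)² - 69)² = (441/16 - 69)² = (-663/16)² = 439569/256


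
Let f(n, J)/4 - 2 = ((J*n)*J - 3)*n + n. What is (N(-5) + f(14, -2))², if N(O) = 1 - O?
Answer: 9229444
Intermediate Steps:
f(n, J) = 8 + 4*n + 4*n*(-3 + n*J²) (f(n, J) = 8 + 4*(((J*n)*J - 3)*n + n) = 8 + 4*((n*J² - 3)*n + n) = 8 + 4*((-3 + n*J²)*n + n) = 8 + 4*(n*(-3 + n*J²) + n) = 8 + 4*(n + n*(-3 + n*J²)) = 8 + (4*n + 4*n*(-3 + n*J²)) = 8 + 4*n + 4*n*(-3 + n*J²))
(N(-5) + f(14, -2))² = ((1 - 1*(-5)) + (8 - 8*14 + 4*(-2)²*14²))² = ((1 + 5) + (8 - 112 + 4*4*196))² = (6 + (8 - 112 + 3136))² = (6 + 3032)² = 3038² = 9229444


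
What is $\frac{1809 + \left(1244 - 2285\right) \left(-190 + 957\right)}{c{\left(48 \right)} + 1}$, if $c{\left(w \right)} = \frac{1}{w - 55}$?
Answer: $-929411$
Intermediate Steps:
$c{\left(w \right)} = \frac{1}{-55 + w}$
$\frac{1809 + \left(1244 - 2285\right) \left(-190 + 957\right)}{c{\left(48 \right)} + 1} = \frac{1809 + \left(1244 - 2285\right) \left(-190 + 957\right)}{\frac{1}{-55 + 48} + 1} = \frac{1809 - 798447}{\frac{1}{-7} + 1} = \frac{1809 - 798447}{- \frac{1}{7} + 1} = - \frac{796638}{\frac{6}{7}} = \left(-796638\right) \frac{7}{6} = -929411$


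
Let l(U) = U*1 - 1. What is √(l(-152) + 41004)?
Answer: 3*√4539 ≈ 202.12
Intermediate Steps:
l(U) = -1 + U (l(U) = U - 1 = -1 + U)
√(l(-152) + 41004) = √((-1 - 152) + 41004) = √(-153 + 41004) = √40851 = 3*√4539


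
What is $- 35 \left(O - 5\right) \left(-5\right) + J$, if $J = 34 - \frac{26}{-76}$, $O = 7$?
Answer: $\frac{14605}{38} \approx 384.34$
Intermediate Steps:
$J = \frac{1305}{38}$ ($J = 34 - - \frac{13}{38} = 34 + \frac{13}{38} = \frac{1305}{38} \approx 34.342$)
$- 35 \left(O - 5\right) \left(-5\right) + J = - 35 \left(7 - 5\right) \left(-5\right) + \frac{1305}{38} = - 35 \cdot 2 \left(-5\right) + \frac{1305}{38} = \left(-35\right) \left(-10\right) + \frac{1305}{38} = 350 + \frac{1305}{38} = \frac{14605}{38}$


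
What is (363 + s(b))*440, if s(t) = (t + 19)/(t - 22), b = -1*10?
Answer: 638385/4 ≈ 1.5960e+5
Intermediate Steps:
b = -10
s(t) = (19 + t)/(-22 + t)
(363 + s(b))*440 = (363 + (19 - 10)/(-22 - 10))*440 = (363 + 9/(-32))*440 = (363 - 1/32*9)*440 = (363 - 9/32)*440 = (11607/32)*440 = 638385/4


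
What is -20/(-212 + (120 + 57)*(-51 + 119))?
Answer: -5/2956 ≈ -0.0016915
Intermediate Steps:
-20/(-212 + (120 + 57)*(-51 + 119)) = -20/(-212 + 177*68) = -20/(-212 + 12036) = -20/11824 = -20*1/11824 = -5/2956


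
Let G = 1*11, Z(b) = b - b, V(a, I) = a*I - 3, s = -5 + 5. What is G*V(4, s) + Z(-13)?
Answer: -33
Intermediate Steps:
s = 0
V(a, I) = -3 + I*a (V(a, I) = I*a - 3 = -3 + I*a)
Z(b) = 0
G = 11
G*V(4, s) + Z(-13) = 11*(-3 + 0*4) + 0 = 11*(-3 + 0) + 0 = 11*(-3) + 0 = -33 + 0 = -33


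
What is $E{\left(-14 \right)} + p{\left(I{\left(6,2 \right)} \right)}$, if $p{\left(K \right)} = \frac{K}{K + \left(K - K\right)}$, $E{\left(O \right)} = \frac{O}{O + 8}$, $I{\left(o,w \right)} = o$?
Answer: $\frac{10}{3} \approx 3.3333$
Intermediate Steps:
$E{\left(O \right)} = \frac{O}{8 + O}$
$p{\left(K \right)} = 1$ ($p{\left(K \right)} = \frac{K}{K + 0} = \frac{K}{K} = 1$)
$E{\left(-14 \right)} + p{\left(I{\left(6,2 \right)} \right)} = - \frac{14}{8 - 14} + 1 = - \frac{14}{-6} + 1 = \left(-14\right) \left(- \frac{1}{6}\right) + 1 = \frac{7}{3} + 1 = \frac{10}{3}$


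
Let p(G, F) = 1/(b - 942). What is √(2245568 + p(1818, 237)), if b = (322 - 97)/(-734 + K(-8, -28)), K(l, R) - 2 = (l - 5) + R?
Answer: √1191393846533763165/728391 ≈ 1498.5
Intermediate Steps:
K(l, R) = -3 + R + l (K(l, R) = 2 + ((l - 5) + R) = 2 + ((-5 + l) + R) = 2 + (-5 + R + l) = -3 + R + l)
b = -225/773 (b = (322 - 97)/(-734 + (-3 - 28 - 8)) = 225/(-734 - 39) = 225/(-773) = 225*(-1/773) = -225/773 ≈ -0.29107)
p(G, F) = -773/728391 (p(G, F) = 1/(-225/773 - 942) = 1/(-728391/773) = -773/728391)
√(2245568 + p(1818, 237)) = √(2245568 - 773/728391) = √(1635651520315/728391) = √1191393846533763165/728391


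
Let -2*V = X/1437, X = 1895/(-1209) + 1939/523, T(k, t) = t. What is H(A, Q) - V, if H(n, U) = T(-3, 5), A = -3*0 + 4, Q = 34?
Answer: 4543802378/908625159 ≈ 5.0007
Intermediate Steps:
A = 4 (A = 0 + 4 = 4)
X = 1353166/632307 (X = 1895*(-1/1209) + 1939*(1/523) = -1895/1209 + 1939/523 = 1353166/632307 ≈ 2.1400)
H(n, U) = 5
V = -676583/908625159 (V = -676583/(632307*1437) = -1/2*1353166/908625159 = -676583/908625159 ≈ -0.00074462)
H(A, Q) - V = 5 - 1*(-676583/908625159) = 5 + 676583/908625159 = 4543802378/908625159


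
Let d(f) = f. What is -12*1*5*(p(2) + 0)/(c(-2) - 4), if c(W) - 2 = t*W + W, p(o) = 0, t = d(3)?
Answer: 0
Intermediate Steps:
t = 3
c(W) = 2 + 4*W (c(W) = 2 + (3*W + W) = 2 + 4*W)
-12*1*5*(p(2) + 0)/(c(-2) - 4) = -12*1*5*(0 + 0)/((2 + 4*(-2)) - 4) = -60*0/((2 - 8) - 4) = -60*0/(-6 - 4) = -60*0/(-10) = -60*0*(-⅒) = -60*0 = -12*0 = 0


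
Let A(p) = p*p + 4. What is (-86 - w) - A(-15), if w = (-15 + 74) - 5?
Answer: -369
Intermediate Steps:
w = 54 (w = 59 - 5 = 54)
A(p) = 4 + p² (A(p) = p² + 4 = 4 + p²)
(-86 - w) - A(-15) = (-86 - 1*54) - (4 + (-15)²) = (-86 - 54) - (4 + 225) = -140 - 1*229 = -140 - 229 = -369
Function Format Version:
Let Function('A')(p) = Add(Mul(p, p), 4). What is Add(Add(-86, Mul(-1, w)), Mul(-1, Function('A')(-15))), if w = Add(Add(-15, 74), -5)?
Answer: -369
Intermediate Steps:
w = 54 (w = Add(59, -5) = 54)
Function('A')(p) = Add(4, Pow(p, 2)) (Function('A')(p) = Add(Pow(p, 2), 4) = Add(4, Pow(p, 2)))
Add(Add(-86, Mul(-1, w)), Mul(-1, Function('A')(-15))) = Add(Add(-86, Mul(-1, 54)), Mul(-1, Add(4, Pow(-15, 2)))) = Add(Add(-86, -54), Mul(-1, Add(4, 225))) = Add(-140, Mul(-1, 229)) = Add(-140, -229) = -369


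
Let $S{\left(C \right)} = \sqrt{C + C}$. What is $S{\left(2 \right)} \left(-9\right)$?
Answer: $-18$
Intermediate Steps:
$S{\left(C \right)} = \sqrt{2} \sqrt{C}$ ($S{\left(C \right)} = \sqrt{2 C} = \sqrt{2} \sqrt{C}$)
$S{\left(2 \right)} \left(-9\right) = \sqrt{2} \sqrt{2} \left(-9\right) = 2 \left(-9\right) = -18$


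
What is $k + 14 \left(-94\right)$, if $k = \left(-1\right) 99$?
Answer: $-1415$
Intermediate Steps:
$k = -99$
$k + 14 \left(-94\right) = -99 + 14 \left(-94\right) = -99 - 1316 = -1415$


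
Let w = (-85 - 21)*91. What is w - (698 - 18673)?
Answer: 8329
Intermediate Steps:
w = -9646 (w = -106*91 = -9646)
w - (698 - 18673) = -9646 - (698 - 18673) = -9646 - 1*(-17975) = -9646 + 17975 = 8329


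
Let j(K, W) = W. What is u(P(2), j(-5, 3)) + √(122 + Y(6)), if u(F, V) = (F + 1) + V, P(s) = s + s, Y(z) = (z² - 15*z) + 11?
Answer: 8 + √79 ≈ 16.888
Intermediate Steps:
Y(z) = 11 + z² - 15*z
P(s) = 2*s
u(F, V) = 1 + F + V (u(F, V) = (1 + F) + V = 1 + F + V)
u(P(2), j(-5, 3)) + √(122 + Y(6)) = (1 + 2*2 + 3) + √(122 + (11 + 6² - 15*6)) = (1 + 4 + 3) + √(122 + (11 + 36 - 90)) = 8 + √(122 - 43) = 8 + √79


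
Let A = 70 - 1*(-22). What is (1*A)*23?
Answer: 2116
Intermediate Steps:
A = 92 (A = 70 + 22 = 92)
(1*A)*23 = (1*92)*23 = 92*23 = 2116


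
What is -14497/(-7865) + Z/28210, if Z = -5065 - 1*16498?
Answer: 56655/52514 ≈ 1.0789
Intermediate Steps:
Z = -21563 (Z = -5065 - 16498 = -21563)
-14497/(-7865) + Z/28210 = -14497/(-7865) - 21563/28210 = -14497*(-1/7865) - 21563*1/28210 = 14497/7865 - 21563/28210 = 56655/52514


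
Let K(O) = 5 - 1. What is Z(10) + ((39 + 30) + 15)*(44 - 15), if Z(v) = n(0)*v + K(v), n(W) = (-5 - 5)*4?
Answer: 2040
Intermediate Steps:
K(O) = 4
n(W) = -40 (n(W) = -10*4 = -40)
Z(v) = 4 - 40*v (Z(v) = -40*v + 4 = 4 - 40*v)
Z(10) + ((39 + 30) + 15)*(44 - 15) = (4 - 40*10) + ((39 + 30) + 15)*(44 - 15) = (4 - 400) + (69 + 15)*29 = -396 + 84*29 = -396 + 2436 = 2040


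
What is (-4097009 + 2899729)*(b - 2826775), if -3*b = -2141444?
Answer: 7589415443680/3 ≈ 2.5298e+12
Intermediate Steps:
b = 2141444/3 (b = -⅓*(-2141444) = 2141444/3 ≈ 7.1382e+5)
(-4097009 + 2899729)*(b - 2826775) = (-4097009 + 2899729)*(2141444/3 - 2826775) = -1197280*(-6338881/3) = 7589415443680/3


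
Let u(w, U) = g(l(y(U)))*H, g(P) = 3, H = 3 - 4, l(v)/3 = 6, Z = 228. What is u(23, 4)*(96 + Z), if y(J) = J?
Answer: -972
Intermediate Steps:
l(v) = 18 (l(v) = 3*6 = 18)
H = -1
u(w, U) = -3 (u(w, U) = 3*(-1) = -3)
u(23, 4)*(96 + Z) = -3*(96 + 228) = -3*324 = -972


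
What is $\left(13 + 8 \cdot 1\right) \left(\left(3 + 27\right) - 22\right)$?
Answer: $168$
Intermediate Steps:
$\left(13 + 8 \cdot 1\right) \left(\left(3 + 27\right) - 22\right) = \left(13 + 8\right) \left(30 - 22\right) = 21 \cdot 8 = 168$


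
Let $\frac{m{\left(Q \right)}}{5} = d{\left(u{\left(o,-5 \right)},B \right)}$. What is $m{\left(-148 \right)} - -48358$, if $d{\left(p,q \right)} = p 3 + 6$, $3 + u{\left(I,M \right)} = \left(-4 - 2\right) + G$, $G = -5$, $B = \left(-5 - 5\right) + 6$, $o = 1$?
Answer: $48178$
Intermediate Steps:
$B = -4$ ($B = -10 + 6 = -4$)
$u{\left(I,M \right)} = -14$ ($u{\left(I,M \right)} = -3 - 11 = -14$)
$d{\left(p,q \right)} = 6 + 3 p$ ($d{\left(p,q \right)} = 3 p + 6 = 6 + 3 p$)
$m{\left(Q \right)} = -180$ ($m{\left(Q \right)} = 5 \left(6 + 3 \left(-14\right)\right) = 5 \left(6 - 42\right) = 5 \left(-36\right) = -180$)
$m{\left(-148 \right)} - -48358 = -180 - -48358 = -180 + 48358 = 48178$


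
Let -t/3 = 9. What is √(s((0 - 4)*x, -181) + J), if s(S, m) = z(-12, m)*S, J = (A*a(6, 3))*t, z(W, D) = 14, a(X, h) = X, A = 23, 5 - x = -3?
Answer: I*√4174 ≈ 64.606*I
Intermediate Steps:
x = 8 (x = 5 - 1*(-3) = 5 + 3 = 8)
t = -27 (t = -3*9 = -27)
J = -3726 (J = (23*6)*(-27) = 138*(-27) = -3726)
s(S, m) = 14*S
√(s((0 - 4)*x, -181) + J) = √(14*((0 - 4)*8) - 3726) = √(14*(-4*8) - 3726) = √(14*(-32) - 3726) = √(-448 - 3726) = √(-4174) = I*√4174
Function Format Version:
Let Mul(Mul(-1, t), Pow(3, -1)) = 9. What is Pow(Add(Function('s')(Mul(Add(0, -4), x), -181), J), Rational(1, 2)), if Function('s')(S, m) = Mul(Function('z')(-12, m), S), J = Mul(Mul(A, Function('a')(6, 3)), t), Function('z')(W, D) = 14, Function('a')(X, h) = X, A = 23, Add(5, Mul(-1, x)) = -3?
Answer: Mul(I, Pow(4174, Rational(1, 2))) ≈ Mul(64.606, I)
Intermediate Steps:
x = 8 (x = Add(5, Mul(-1, -3)) = Add(5, 3) = 8)
t = -27 (t = Mul(-3, 9) = -27)
J = -3726 (J = Mul(Mul(23, 6), -27) = Mul(138, -27) = -3726)
Function('s')(S, m) = Mul(14, S)
Pow(Add(Function('s')(Mul(Add(0, -4), x), -181), J), Rational(1, 2)) = Pow(Add(Mul(14, Mul(Add(0, -4), 8)), -3726), Rational(1, 2)) = Pow(Add(Mul(14, Mul(-4, 8)), -3726), Rational(1, 2)) = Pow(Add(Mul(14, -32), -3726), Rational(1, 2)) = Pow(Add(-448, -3726), Rational(1, 2)) = Pow(-4174, Rational(1, 2)) = Mul(I, Pow(4174, Rational(1, 2)))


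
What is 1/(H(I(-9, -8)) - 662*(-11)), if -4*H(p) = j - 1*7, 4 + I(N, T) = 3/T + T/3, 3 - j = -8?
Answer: 1/7281 ≈ 0.00013734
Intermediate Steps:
j = 11 (j = 3 - 1*(-8) = 3 + 8 = 11)
I(N, T) = -4 + 3/T + T/3 (I(N, T) = -4 + (3/T + T/3) = -4 + 3/T + T/3)
H(p) = -1 (H(p) = -(11 - 1*7)/4 = -(11 - 7)/4 = -1/4*4 = -1)
1/(H(I(-9, -8)) - 662*(-11)) = 1/(-1 - 662*(-11)) = 1/(-1 + 7282) = 1/7281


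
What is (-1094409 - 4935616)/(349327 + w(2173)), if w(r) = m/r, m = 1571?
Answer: -13103244325/759089142 ≈ -17.262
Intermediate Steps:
w(r) = 1571/r
(-1094409 - 4935616)/(349327 + w(2173)) = (-1094409 - 4935616)/(349327 + 1571/2173) = -6030025/(349327 + 1571*(1/2173)) = -6030025/(349327 + 1571/2173) = -6030025/759089142/2173 = -6030025*2173/759089142 = -13103244325/759089142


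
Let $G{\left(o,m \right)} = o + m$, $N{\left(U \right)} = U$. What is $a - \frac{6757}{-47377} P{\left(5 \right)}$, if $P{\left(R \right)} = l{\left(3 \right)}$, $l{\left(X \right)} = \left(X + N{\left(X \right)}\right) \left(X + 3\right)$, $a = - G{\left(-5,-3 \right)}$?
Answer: $\frac{1946016}{47377} \approx 41.075$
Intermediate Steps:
$G{\left(o,m \right)} = m + o$
$a = 8$ ($a = - (-3 - 5) = \left(-1\right) \left(-8\right) = 8$)
$l{\left(X \right)} = 2 X \left(3 + X\right)$ ($l{\left(X \right)} = \left(X + X\right) \left(X + 3\right) = 2 X \left(3 + X\right)$)
$P{\left(R \right)} = 36$ ($P{\left(R \right)} = 2 \cdot 3 \left(3 + 3\right) = 2 \cdot 3 \cdot 6 = 36$)
$a - \frac{6757}{-47377} P{\left(5 \right)} = 8 - \frac{6757}{-47377} \cdot 36 = 8 \left(-6757\right) \left(- \frac{1}{47377}\right) 36 = 8 \cdot \frac{6757}{47377} \cdot 36 = 8 \cdot \frac{243252}{47377} = \frac{1946016}{47377}$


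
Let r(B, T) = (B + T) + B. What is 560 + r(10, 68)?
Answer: 648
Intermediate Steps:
r(B, T) = T + 2*B
560 + r(10, 68) = 560 + (68 + 2*10) = 560 + (68 + 20) = 560 + 88 = 648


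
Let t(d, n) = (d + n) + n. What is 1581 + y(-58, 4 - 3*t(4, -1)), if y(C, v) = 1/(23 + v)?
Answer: 33202/21 ≈ 1581.0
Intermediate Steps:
t(d, n) = d + 2*n
1581 + y(-58, 4 - 3*t(4, -1)) = 1581 + 1/(23 + (4 - 3*(4 + 2*(-1)))) = 1581 + 1/(23 + (4 - 3*(4 - 2))) = 1581 + 1/(23 + (4 - 3*2)) = 1581 + 1/(23 + (4 - 6)) = 1581 + 1/(23 - 2) = 1581 + 1/21 = 33202/21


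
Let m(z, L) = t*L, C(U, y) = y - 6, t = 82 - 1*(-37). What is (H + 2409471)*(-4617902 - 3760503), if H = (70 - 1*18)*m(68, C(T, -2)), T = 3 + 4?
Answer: -19772759312635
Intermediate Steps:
t = 119 (t = 82 + 37 = 119)
T = 7
C(U, y) = -6 + y
m(z, L) = 119*L
H = -49504 (H = (70 - 1*18)*(119*(-6 - 2)) = (70 - 18)*(119*(-8)) = 52*(-952) = -49504)
(H + 2409471)*(-4617902 - 3760503) = (-49504 + 2409471)*(-4617902 - 3760503) = 2359967*(-8378405) = -19772759312635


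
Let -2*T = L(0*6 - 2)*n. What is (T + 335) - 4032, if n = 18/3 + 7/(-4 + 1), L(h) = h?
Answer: -11080/3 ≈ -3693.3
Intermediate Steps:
n = 11/3 (n = 18*(⅓) + 7/(-3) = 6 + 7*(-⅓) = 6 - 7/3 = 11/3 ≈ 3.6667)
T = 11/3 (T = -(0*6 - 2)*11/(2*3) = -(0 - 2)*11/(2*3) = -(-1)*11/3 = -½*(-22/3) = 11/3 ≈ 3.6667)
(T + 335) - 4032 = (11/3 + 335) - 4032 = 1016/3 - 4032 = -11080/3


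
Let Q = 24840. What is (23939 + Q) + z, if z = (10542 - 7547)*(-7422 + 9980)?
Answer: 7709989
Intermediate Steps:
z = 7661210 (z = 2995*2558 = 7661210)
(23939 + Q) + z = (23939 + 24840) + 7661210 = 48779 + 7661210 = 7709989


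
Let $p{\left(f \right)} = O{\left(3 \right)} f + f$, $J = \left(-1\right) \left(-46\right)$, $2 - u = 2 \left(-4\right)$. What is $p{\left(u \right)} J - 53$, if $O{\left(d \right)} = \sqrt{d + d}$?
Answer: $407 + 460 \sqrt{6} \approx 1533.8$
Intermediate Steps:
$u = 10$ ($u = 2 - 2 \left(-4\right) = 2 - -8 = 2 + 8 = 10$)
$J = 46$
$O{\left(d \right)} = \sqrt{2} \sqrt{d}$ ($O{\left(d \right)} = \sqrt{2 d} = \sqrt{2} \sqrt{d}$)
$p{\left(f \right)} = f + f \sqrt{6}$ ($p{\left(f \right)} = \sqrt{2} \sqrt{3} f + f = \sqrt{6} f + f = f \sqrt{6} + f = f + f \sqrt{6}$)
$p{\left(u \right)} J - 53 = 10 \left(1 + \sqrt{6}\right) 46 - 53 = \left(10 + 10 \sqrt{6}\right) 46 - 53 = \left(460 + 460 \sqrt{6}\right) - 53 = 407 + 460 \sqrt{6}$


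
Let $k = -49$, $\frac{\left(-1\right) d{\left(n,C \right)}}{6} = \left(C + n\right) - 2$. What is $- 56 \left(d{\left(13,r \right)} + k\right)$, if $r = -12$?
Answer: $2408$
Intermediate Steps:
$d{\left(n,C \right)} = 12 - 6 C - 6 n$ ($d{\left(n,C \right)} = - 6 \left(\left(C + n\right) - 2\right) = - 6 \left(-2 + C + n\right) = 12 - 6 C - 6 n$)
$- 56 \left(d{\left(13,r \right)} + k\right) = - 56 \left(\left(12 - -72 - 78\right) - 49\right) = - 56 \left(\left(12 + 72 - 78\right) - 49\right) = - 56 \left(6 - 49\right) = \left(-56\right) \left(-43\right) = 2408$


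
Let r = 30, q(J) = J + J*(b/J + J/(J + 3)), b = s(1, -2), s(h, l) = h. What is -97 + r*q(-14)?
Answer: -11237/11 ≈ -1021.5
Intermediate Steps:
b = 1
q(J) = J + J*(1/J + J/(3 + J)) (q(J) = J + J*(1/J + J/(J + 3)) = J + J*(1/J + J/(3 + J)))
-97 + r*q(-14) = -97 + 30*((3 + 2*(-14)**2 + 4*(-14))/(3 - 14)) = -97 + 30*((3 + 2*196 - 56)/(-11)) = -97 + 30*(-(3 + 392 - 56)/11) = -97 + 30*(-1/11*339) = -97 + 30*(-339/11) = -97 - 10170/11 = -11237/11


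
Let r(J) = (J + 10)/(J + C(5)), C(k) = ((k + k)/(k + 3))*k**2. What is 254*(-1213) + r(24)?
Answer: -4005318/13 ≈ -3.0810e+5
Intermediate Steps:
C(k) = 2*k**3/(3 + k) (C(k) = ((2*k)/(3 + k))*k**2 = (2*k/(3 + k))*k**2 = 2*k**3/(3 + k))
r(J) = (10 + J)/(125/4 + J) (r(J) = (J + 10)/(J + 2*5**3/(3 + 5)) = (10 + J)/(J + 2*125/8) = (10 + J)/(J + 2*125*(1/8)) = (10 + J)/(J + 125/4) = (10 + J)/(125/4 + J))
254*(-1213) + r(24) = 254*(-1213) + 4*(10 + 24)/(125 + 4*24) = -308102 + 4*34/(125 + 96) = -308102 + 4*34/221 = -308102 + 4*(1/221)*34 = -308102 + 8/13 = -4005318/13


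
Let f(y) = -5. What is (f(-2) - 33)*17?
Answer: -646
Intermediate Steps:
(f(-2) - 33)*17 = (-5 - 33)*17 = -38*17 = -646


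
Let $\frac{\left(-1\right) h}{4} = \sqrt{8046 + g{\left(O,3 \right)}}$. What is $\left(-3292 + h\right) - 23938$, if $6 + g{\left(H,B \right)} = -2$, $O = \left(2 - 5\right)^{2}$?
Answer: $-27230 - 4 \sqrt{8038} \approx -27589.0$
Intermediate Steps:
$O = 9$ ($O = \left(-3\right)^{2} = 9$)
$g{\left(H,B \right)} = -8$ ($g{\left(H,B \right)} = -6 - 2 = -8$)
$h = - 4 \sqrt{8038}$ ($h = - 4 \sqrt{8046 - 8} = - 4 \sqrt{8038} \approx -358.62$)
$\left(-3292 + h\right) - 23938 = \left(-3292 - 4 \sqrt{8038}\right) - 23938 = -27230 - 4 \sqrt{8038}$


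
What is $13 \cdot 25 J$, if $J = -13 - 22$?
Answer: $-11375$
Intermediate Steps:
$J = -35$
$13 \cdot 25 J = 13 \cdot 25 \left(-35\right) = 325 \left(-35\right) = -11375$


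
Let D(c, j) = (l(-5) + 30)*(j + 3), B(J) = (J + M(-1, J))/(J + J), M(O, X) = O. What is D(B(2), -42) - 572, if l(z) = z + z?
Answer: -1352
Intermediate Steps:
B(J) = (-1 + J)/(2*J) (B(J) = (J - 1)/(J + J) = (-1 + J)/((2*J)) = (-1 + J)*(1/(2*J)) = (-1 + J)/(2*J))
l(z) = 2*z
D(c, j) = 60 + 20*j (D(c, j) = (2*(-5) + 30)*(j + 3) = (-10 + 30)*(3 + j) = 20*(3 + j) = 60 + 20*j)
D(B(2), -42) - 572 = (60 + 20*(-42)) - 572 = (60 - 840) - 572 = -780 - 572 = -1352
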